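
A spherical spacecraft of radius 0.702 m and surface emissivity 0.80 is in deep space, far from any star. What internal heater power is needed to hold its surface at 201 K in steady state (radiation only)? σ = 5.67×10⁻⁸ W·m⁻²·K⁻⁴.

P = εσ·4πr²·T⁴.
4πr² = 6.193 m²; T⁴ = 1.632×10⁹ K⁴.
P = 0.80·5.67×10⁻⁸·6.193·1.632×10⁹.

P ≈ 459 W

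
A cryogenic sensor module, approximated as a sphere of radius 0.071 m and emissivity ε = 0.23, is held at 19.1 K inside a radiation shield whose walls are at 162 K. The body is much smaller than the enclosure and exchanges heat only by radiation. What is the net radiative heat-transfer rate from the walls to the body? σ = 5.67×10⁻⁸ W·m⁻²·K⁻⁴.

P_net ≈ 0.569 W

For a small grey body in a large enclosure: P_net = εσA(T_body⁴ − T_wall⁴).
A = 4πr² = 0.06335 m²; T_body⁴ − T_wall⁴ = 1.331×10⁵ − 6.887×10⁸ = -6.886×10⁸ K⁴.
|P_net| = 0.23·5.67×10⁻⁸·0.06335·6.886×10⁸.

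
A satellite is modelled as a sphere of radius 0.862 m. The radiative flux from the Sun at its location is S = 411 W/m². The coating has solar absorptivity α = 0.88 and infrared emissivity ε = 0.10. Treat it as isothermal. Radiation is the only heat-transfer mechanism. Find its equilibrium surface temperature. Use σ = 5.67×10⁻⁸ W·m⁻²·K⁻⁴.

T ≈ 355 K

At equilibrium, absorbed power = emitted power.
Absorbing cross-section = πr² = 2.334 m²; emitting surface = 4πr² = 9.337 m² (ratio 4).
αS·A_cross = εσ·A_surf·T⁴  ⇒  T⁴ = αS/(ε·4σ).
T⁴ = 0.880·411/(0.10·4·5.67×10⁻⁸) = 1.595×10¹⁰ K⁴.
T = (1.595×10¹⁰)^(1/4).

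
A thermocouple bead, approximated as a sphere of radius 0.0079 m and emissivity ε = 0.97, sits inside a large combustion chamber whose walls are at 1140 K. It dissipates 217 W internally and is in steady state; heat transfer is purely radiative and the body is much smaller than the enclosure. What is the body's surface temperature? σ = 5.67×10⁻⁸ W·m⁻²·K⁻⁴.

For a small grey body in a large enclosure, net radiated power = εσA(T⁴ − T_w⁴).
Steady state: P = εσA(T⁴ − T_w⁴) with A = 4πr² = 7.843×10⁻⁴ m².
T⁴ = P/(εσA) + T_w⁴ = 217/(0.97·5.67×10⁻⁸·7.843×10⁻⁴) + (1140)⁴
    = 5.031×10¹² + 1.689×10¹² = 6.720×10¹² K⁴.

T ≈ 1610 K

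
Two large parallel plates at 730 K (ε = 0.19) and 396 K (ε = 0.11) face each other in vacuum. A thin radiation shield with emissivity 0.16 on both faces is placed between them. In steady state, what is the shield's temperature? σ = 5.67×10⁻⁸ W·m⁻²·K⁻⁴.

T_s ≈ 646 K

In steady state the net flux on the hot side equals that on the cold side.
σ(T₁⁴−T_s⁴)/D₁ = σ(T_s⁴−T₂⁴)/D₂, with D₁ = 1/ε₁+1/ε_s−1 = 10.51, D₂ = 1/ε_s+1/ε₂−1 = 14.34.
Solve for T_s⁴: T_s⁴ = (D₂·T₁⁴ + D₁·T₂⁴)/(D₁+D₂) = 1.743×10¹¹ K⁴.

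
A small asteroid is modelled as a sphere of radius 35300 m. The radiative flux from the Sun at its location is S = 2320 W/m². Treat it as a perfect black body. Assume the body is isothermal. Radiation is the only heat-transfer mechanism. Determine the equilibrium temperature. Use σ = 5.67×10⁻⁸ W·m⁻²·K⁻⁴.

At equilibrium, absorbed power = emitted power.
Absorbing cross-section = πr² = 3.915×10⁹ m²; emitting surface = 4πr² = 1.566×10¹⁰ m² (ratio 4).
S·A_cross = εσ·A_surf·T⁴  ⇒  T⁴ = S/(4σ).
T⁴ = 1.00·2320/(4·5.67×10⁻⁸) = 1.023×10¹⁰ K⁴.
T = (1.023×10¹⁰)^(1/4).

T ≈ 318 K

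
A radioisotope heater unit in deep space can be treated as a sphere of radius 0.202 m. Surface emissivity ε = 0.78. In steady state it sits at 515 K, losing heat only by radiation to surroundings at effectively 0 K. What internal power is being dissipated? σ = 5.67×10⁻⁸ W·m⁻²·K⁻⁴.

P ≈ 1600 W

Steady state: P = εσA T⁴.
A = 4πr² = 0.5128 m²; T⁴ = (515)⁴ = 7.034×10¹⁰ K⁴.
P = 0.78 × 5.67×10⁻⁸ × 0.5128 × 7.034×10¹⁰.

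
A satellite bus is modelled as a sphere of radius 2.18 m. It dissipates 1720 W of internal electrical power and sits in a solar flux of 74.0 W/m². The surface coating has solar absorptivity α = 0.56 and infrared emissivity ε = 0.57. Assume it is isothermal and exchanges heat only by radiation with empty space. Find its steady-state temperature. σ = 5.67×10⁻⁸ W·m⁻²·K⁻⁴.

T ≈ 187 K

At steady state, absorbed solar power + internal power = radiated power.
Absorbed: α·S·A_cross = 0.56·74.0·14.93 = 618.7 W (cross-section πr²).
Total input = 618.7 + 1720 = 2339 W.
Radiated: εσ·A_surf·T⁴ with A_surf = 4πr² = 59.72 m².
T⁴ = 2339/(0.57·5.67×10⁻⁸·59.72) = 1.212×10⁹ K⁴.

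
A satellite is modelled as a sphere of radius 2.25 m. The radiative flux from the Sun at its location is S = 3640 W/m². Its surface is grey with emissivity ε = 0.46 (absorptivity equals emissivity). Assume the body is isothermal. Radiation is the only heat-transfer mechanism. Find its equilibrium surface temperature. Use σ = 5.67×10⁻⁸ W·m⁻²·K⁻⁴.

At equilibrium, absorbed power = emitted power.
Absorbing cross-section = πr² = 15.90 m²; emitting surface = 4πr² = 63.62 m² (ratio 4).
εS·A_cross = εσ·A_surf·T⁴  ⇒  T⁴ = S/(4σ)   (ε cancels).
T⁴ = 3640/(4·5.67×10⁻⁸) = 1.605×10¹⁰ K⁴.
T = (1.605×10¹⁰)^(1/4).

T ≈ 356 K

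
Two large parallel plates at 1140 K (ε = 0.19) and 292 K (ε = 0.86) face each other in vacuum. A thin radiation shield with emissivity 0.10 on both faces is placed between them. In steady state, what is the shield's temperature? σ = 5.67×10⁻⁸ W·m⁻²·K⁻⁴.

T_s ≈ 917 K

In steady state the net flux on the hot side equals that on the cold side.
σ(T₁⁴−T_s⁴)/D₁ = σ(T_s⁴−T₂⁴)/D₂, with D₁ = 1/ε₁+1/ε_s−1 = 14.26, D₂ = 1/ε_s+1/ε₂−1 = 10.16.
Solve for T_s⁴: T_s⁴ = (D₂·T₁⁴ + D₁·T₂⁴)/(D₁+D₂) = 7.070×10¹¹ K⁴.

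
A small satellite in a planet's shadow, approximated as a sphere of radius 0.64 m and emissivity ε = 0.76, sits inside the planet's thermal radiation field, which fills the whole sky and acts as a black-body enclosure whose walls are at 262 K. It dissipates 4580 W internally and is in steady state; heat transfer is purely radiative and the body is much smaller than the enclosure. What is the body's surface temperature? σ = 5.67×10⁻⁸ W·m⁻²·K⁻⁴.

T ≈ 399 K

For a small grey body in a large enclosure, net radiated power = εσA(T⁴ − T_w⁴).
Steady state: P = εσA(T⁴ − T_w⁴) with A = 4πr² = 5.147 m².
T⁴ = P/(εσA) + T_w⁴ = 4580/(0.76·5.67×10⁻⁸·5.147) + (262)⁴
    = 2.065×10¹⁰ + 4.712×10⁹ = 2.536×10¹⁰ K⁴.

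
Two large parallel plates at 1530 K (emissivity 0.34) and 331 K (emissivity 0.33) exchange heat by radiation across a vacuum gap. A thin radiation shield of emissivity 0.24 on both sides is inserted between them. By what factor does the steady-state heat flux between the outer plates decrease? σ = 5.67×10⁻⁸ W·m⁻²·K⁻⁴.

factor ≈ 2.48

Without shield: q₀ = σΔ(T⁴)/(1/ε₁+1/ε₂−1) with denominator 4.971.
With shield the two gaps are in series; the resistances add: (1/ε₁+1/ε_s−1)+(1/ε_s+1/ε₂−1) = 6.108+6.197 = 12.30.
Heat-flux ratio q₀/q = 12.30/4.971.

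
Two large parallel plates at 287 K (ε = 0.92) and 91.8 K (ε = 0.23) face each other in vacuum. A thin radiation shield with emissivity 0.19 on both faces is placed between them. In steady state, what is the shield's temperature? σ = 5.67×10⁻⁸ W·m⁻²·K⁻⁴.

T_s ≈ 255 K

In steady state the net flux on the hot side equals that on the cold side.
σ(T₁⁴−T_s⁴)/D₁ = σ(T_s⁴−T₂⁴)/D₂, with D₁ = 1/ε₁+1/ε_s−1 = 5.350, D₂ = 1/ε_s+1/ε₂−1 = 8.611.
Solve for T_s⁴: T_s⁴ = (D₂·T₁⁴ + D₁·T₂⁴)/(D₁+D₂) = 4.212×10⁹ K⁴.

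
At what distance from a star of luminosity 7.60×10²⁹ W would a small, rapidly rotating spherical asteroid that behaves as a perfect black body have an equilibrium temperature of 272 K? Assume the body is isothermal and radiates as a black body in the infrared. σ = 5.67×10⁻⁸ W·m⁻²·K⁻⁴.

d ≈ 6.98×10¹² m

For an isothermal black-emitting sphere, (1−a)S·πr² = σ·4πr²·T⁴ ⇒ S = 4σT⁴/(1−a).
S = 4·5.67×10⁻⁸·(272)⁴/1.00 = 1241 W/m².
Flux falls as S = L/(4πd²), so d = √(L/(4πS)) = √(7.60×10²⁹/(4π·1241)).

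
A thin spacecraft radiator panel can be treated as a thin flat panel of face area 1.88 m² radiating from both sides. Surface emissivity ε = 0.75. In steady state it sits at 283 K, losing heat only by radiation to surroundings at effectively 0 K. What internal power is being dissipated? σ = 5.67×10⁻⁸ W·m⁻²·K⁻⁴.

P ≈ 1030 W

Steady state: P = εσA T⁴.
A = 2·1.88 = 3.760 m²; T⁴ = (283)⁴ = 6.414×10⁹ K⁴.
P = 0.75 × 5.67×10⁻⁸ × 3.760 × 6.414×10⁹.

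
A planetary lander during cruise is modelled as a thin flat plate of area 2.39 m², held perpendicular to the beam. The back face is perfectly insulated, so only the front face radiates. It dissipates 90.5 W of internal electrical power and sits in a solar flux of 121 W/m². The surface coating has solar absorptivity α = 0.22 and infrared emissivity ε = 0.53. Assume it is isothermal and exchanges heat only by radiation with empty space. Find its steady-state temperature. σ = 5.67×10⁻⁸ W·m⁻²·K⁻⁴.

T ≈ 215 K

At steady state, absorbed solar power + internal power = radiated power.
Absorbed: α·S·A_cross = 0.22·121·2.390 = 63.62 W (cross-section A).
Total input = 63.62 + 90.5 = 154.1 W.
Radiated: εσ·A_surf·T⁴ with A_surf = A = 2.390 m².
T⁴ = 154.1/(0.53·5.67×10⁻⁸·2.390) = 2.146×10⁹ K⁴.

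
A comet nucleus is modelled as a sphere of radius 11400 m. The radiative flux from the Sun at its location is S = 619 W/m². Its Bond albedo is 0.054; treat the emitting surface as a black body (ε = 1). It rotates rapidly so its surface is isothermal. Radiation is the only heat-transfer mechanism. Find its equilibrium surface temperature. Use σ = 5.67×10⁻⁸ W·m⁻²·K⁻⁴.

At equilibrium, absorbed power = emitted power.
Absorbing cross-section = πr² = 4.083×10⁸ m²; emitting surface = 4πr² = 1.633×10⁹ m² (ratio 4).
(1−a)S·A_cross = εσ·A_surf·T⁴  ⇒  T⁴ = (1−a)S/(4σ).
T⁴ = 0.946·619/(4·5.67×10⁻⁸) = 2.582×10⁹ K⁴.
T = (2.582×10⁹)^(1/4).

T ≈ 225 K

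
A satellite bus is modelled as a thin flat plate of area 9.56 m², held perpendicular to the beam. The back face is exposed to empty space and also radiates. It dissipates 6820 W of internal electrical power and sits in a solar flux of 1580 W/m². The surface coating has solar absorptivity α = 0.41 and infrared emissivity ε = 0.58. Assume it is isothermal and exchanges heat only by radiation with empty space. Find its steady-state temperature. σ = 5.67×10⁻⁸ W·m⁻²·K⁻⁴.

T ≈ 379 K

At steady state, absorbed solar power + internal power = radiated power.
Absorbed: α·S·A_cross = 0.41·1580·9.560 = 6193 W (cross-section A).
Total input = 6193 + 6820 = 13010 W.
Radiated: εσ·A_surf·T⁴ with A_surf = 2A = 19.12 m².
T⁴ = 13010/(0.58·5.67×10⁻⁸·19.12) = 2.070×10¹⁰ K⁴.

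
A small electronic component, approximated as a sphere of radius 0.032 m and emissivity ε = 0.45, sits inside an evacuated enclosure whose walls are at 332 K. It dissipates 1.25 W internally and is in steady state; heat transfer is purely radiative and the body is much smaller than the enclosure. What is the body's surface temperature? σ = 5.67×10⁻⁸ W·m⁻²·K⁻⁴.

For a small grey body in a large enclosure, net radiated power = εσA(T⁴ − T_w⁴).
Steady state: P = εσA(T⁴ − T_w⁴) with A = 4πr² = 0.01287 m².
T⁴ = P/(εσA) + T_w⁴ = 1.25/(0.45·5.67×10⁻⁸·0.01287) + (332)⁴
    = 3.807×10⁹ + 1.215×10¹⁰ = 1.596×10¹⁰ K⁴.

T ≈ 355 K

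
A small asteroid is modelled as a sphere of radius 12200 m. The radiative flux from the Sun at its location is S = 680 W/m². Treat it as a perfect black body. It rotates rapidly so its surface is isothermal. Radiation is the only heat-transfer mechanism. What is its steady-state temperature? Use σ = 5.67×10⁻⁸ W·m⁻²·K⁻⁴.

At equilibrium, absorbed power = emitted power.
Absorbing cross-section = πr² = 4.676×10⁸ m²; emitting surface = 4πr² = 1.870×10⁹ m² (ratio 4).
S·A_cross = εσ·A_surf·T⁴  ⇒  T⁴ = S/(4σ).
T⁴ = 1.00·680/(4·5.67×10⁻⁸) = 2.998×10⁹ K⁴.
T = (2.998×10⁹)^(1/4).

T ≈ 234 K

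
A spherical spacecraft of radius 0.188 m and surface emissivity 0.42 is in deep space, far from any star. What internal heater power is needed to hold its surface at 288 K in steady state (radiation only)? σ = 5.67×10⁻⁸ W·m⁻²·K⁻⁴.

P ≈ 72.8 W

P = εσ·4πr²·T⁴.
4πr² = 0.4441 m²; T⁴ = 6.880×10⁹ K⁴.
P = 0.42·5.67×10⁻⁸·0.4441·6.880×10⁹.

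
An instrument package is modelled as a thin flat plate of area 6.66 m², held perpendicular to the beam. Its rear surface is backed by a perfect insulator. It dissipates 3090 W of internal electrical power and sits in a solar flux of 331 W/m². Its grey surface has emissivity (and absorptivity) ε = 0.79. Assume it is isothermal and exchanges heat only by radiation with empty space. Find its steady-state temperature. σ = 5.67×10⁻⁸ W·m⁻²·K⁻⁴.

T ≈ 357 K

At steady state, absorbed solar power + internal power = radiated power.
Absorbed: α·S·A_cross = 0.79·331·6.660 = 1742 W (cross-section A).
Total input = 1742 + 3090 = 4832 W.
Radiated: εσ·A_surf·T⁴ with A_surf = A = 6.660 m².
T⁴ = 4832/(0.79·5.67×10⁻⁸·6.660) = 1.620×10¹⁰ K⁴.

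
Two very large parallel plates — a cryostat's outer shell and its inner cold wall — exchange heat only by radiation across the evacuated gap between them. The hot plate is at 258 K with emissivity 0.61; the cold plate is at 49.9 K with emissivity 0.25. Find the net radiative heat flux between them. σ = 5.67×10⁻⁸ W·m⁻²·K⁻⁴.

For two infinite grey parallel plates, q = σ(T₁⁴ − T₂⁴)/(1/ε₁ + 1/ε₂ − 1).
T₁⁴ − T₂⁴ = 4.431×10⁹ − 6.200×10⁶ = 4.425×10⁹ K⁴.
1/ε₁ + 1/ε₂ − 1 = 1.639 + 4.000 − 1 = 4.639.
q = 5.67×10⁻⁸ × 4.425×10⁹ / 4.639.

q ≈ 54.1 W/m²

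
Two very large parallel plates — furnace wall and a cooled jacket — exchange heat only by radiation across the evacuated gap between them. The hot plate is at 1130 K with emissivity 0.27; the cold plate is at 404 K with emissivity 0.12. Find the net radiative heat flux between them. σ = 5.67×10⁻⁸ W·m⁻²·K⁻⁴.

For two infinite grey parallel plates, q = σ(T₁⁴ − T₂⁴)/(1/ε₁ + 1/ε₂ − 1).
T₁⁴ − T₂⁴ = 1.630×10¹² − 2.664×10¹⁰ = 1.604×10¹² K⁴.
1/ε₁ + 1/ε₂ − 1 = 3.704 + 8.333 − 1 = 11.04.
q = 5.67×10⁻⁸ × 1.604×10¹² / 11.04.

q ≈ 8240 W/m²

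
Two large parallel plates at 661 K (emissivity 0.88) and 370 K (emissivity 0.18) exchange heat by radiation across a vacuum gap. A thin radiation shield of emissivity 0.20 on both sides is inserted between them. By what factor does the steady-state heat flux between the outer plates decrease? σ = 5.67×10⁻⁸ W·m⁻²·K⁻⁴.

factor ≈ 2.58

Without shield: q₀ = σΔ(T⁴)/(1/ε₁+1/ε₂−1) with denominator 5.692.
With shield the two gaps are in series; the resistances add: (1/ε₁+1/ε_s−1)+(1/ε_s+1/ε₂−1) = 5.136+9.556 = 14.69.
Heat-flux ratio q₀/q = 14.69/5.692.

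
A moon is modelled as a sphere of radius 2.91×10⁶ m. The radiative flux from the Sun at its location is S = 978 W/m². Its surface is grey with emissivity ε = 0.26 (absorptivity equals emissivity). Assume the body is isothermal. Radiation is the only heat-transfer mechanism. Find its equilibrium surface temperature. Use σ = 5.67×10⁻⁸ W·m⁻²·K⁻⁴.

At equilibrium, absorbed power = emitted power.
Absorbing cross-section = πr² = 2.660×10¹³ m²; emitting surface = 4πr² = 1.064×10¹⁴ m² (ratio 4).
εS·A_cross = εσ·A_surf·T⁴  ⇒  T⁴ = S/(4σ)   (ε cancels).
T⁴ = 978/(4·5.67×10⁻⁸) = 4.312×10⁹ K⁴.
T = (4.312×10⁹)^(1/4).

T ≈ 256 K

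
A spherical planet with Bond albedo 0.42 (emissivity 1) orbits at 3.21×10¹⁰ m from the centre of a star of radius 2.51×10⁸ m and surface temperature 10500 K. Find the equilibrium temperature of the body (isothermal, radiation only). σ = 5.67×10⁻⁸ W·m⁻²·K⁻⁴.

T ≈ 573 K

The star's surface emits σT_*⁴; at distance d the flux is S = σT_*⁴(R_*/d)².
S = 5.67×10⁻⁸·(10500)⁴·(2.51×10⁸/3.21×10¹⁰)² = 42140 W/m².
For an isothermal sphere T⁴ = (1−a)S/(4σ) = 1.078×10¹¹ K⁴.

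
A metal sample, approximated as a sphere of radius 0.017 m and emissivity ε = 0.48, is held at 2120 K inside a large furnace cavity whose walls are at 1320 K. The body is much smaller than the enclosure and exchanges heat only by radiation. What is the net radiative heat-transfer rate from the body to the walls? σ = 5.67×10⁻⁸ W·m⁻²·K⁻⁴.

P_net ≈ 1700 W

For a small grey body in a large enclosure: P_net = εσA(T_body⁴ − T_wall⁴).
A = 4πr² = 0.003632 m²; T_body⁴ − T_wall⁴ = 2.020×10¹³ − 3.036×10¹² = 1.716×10¹³ K⁴.
|P_net| = 0.48·5.67×10⁻⁸·0.003632·1.716×10¹³.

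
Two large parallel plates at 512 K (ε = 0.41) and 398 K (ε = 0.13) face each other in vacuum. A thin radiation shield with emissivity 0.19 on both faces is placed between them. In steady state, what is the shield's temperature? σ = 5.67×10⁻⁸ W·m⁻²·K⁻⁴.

In steady state the net flux on the hot side equals that on the cold side.
σ(T₁⁴−T_s⁴)/D₁ = σ(T_s⁴−T₂⁴)/D₂, with D₁ = 1/ε₁+1/ε_s−1 = 6.702, D₂ = 1/ε_s+1/ε₂−1 = 11.96.
Solve for T_s⁴: T_s⁴ = (D₂·T₁⁴ + D₁·T₂⁴)/(D₁+D₂) = 5.305×10¹⁰ K⁴.

T_s ≈ 480 K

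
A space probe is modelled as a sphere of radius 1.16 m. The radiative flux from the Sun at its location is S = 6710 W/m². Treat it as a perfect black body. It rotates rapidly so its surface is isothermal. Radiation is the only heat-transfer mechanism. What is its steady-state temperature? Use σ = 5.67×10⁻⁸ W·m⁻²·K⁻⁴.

T ≈ 415 K

At equilibrium, absorbed power = emitted power.
Absorbing cross-section = πr² = 4.227 m²; emitting surface = 4πr² = 16.91 m² (ratio 4).
S·A_cross = εσ·A_surf·T⁴  ⇒  T⁴ = S/(4σ).
T⁴ = 1.00·6710/(4·5.67×10⁻⁸) = 2.959×10¹⁰ K⁴.
T = (2.959×10¹⁰)^(1/4).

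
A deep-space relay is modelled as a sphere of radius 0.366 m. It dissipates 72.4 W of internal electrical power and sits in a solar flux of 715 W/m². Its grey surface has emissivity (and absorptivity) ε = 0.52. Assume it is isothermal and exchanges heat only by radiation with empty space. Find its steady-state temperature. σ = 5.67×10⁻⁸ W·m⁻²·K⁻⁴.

T ≈ 261 K

At steady state, absorbed solar power + internal power = radiated power.
Absorbed: α·S·A_cross = 0.52·715·0.4208 = 156.5 W (cross-section πr²).
Total input = 156.5 + 72.4 = 228.9 W.
Radiated: εσ·A_surf·T⁴ with A_surf = 4πr² = 1.683 m².
T⁴ = 228.9/(0.52·5.67×10⁻⁸·1.683) = 4.611×10⁹ K⁴.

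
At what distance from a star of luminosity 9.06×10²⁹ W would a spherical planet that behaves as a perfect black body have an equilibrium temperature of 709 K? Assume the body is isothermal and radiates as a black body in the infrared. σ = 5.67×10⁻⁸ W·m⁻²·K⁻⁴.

d ≈ 1.12×10¹² m

For an isothermal black-emitting sphere, (1−a)S·πr² = σ·4πr²·T⁴ ⇒ S = 4σT⁴/(1−a).
S = 4·5.67×10⁻⁸·(709)⁴/1.00 = 57310 W/m².
Flux falls as S = L/(4πd²), so d = √(L/(4πS)) = √(9.06×10²⁹/(4π·57310)).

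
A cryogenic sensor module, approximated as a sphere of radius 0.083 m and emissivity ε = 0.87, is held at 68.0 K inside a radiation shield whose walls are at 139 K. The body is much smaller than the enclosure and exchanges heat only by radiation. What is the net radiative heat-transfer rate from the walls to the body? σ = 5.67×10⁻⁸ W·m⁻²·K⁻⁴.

P_net ≈ 1.50 W

For a small grey body in a large enclosure: P_net = εσA(T_body⁴ − T_wall⁴).
A = 4πr² = 0.08657 m²; T_body⁴ − T_wall⁴ = 2.138×10⁷ − 3.733×10⁸ = -3.519×10⁸ K⁴.
|P_net| = 0.87·5.67×10⁻⁸·0.08657·3.519×10⁸.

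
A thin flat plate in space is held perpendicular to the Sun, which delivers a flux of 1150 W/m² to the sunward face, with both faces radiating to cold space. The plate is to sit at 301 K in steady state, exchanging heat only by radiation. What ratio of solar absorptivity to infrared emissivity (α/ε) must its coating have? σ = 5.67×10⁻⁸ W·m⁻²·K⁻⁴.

Balance: αS·A = εσ·2A·T⁴ ⇒ α/ε = 2σT⁴/S.
α/ε = 2·5.67×10⁻⁸·(301)⁴/1150 = 2·5.67×10⁻⁸·8.209×10⁹/1150.

α/ε ≈ 0.809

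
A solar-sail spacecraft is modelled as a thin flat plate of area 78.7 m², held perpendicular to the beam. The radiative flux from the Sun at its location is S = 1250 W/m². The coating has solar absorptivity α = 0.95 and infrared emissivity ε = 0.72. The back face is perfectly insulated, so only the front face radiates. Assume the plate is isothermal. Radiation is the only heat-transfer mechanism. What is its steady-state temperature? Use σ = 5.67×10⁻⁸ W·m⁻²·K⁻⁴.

At equilibrium, absorbed power = emitted power.
Absorbing cross-section = A = 78.70 m²; emitting surface = A = 78.70 m² (ratio 1).
αS·A_cross = εσ·A_surf·T⁴  ⇒  T⁴ = αS/(ε·1σ).
T⁴ = 0.950·1250/(0.72·1·5.67×10⁻⁸) = 2.909×10¹⁰ K⁴.
T = (2.909×10¹⁰)^(1/4).

T ≈ 413 K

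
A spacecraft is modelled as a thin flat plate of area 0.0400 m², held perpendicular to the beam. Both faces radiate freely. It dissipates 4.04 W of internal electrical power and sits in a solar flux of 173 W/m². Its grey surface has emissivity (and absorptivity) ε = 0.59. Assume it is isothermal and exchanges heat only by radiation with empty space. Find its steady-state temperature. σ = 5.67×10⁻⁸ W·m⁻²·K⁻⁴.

T ≈ 235 K

At steady state, absorbed solar power + internal power = radiated power.
Absorbed: α·S·A_cross = 0.59·173·0.04000 = 4.083 W (cross-section A).
Total input = 4.083 + 4.04 = 8.123 W.
Radiated: εσ·A_surf·T⁴ with A_surf = 2A = 0.08000 m².
T⁴ = 8.123/(0.59·5.67×10⁻⁸·0.08000) = 3.035×10⁹ K⁴.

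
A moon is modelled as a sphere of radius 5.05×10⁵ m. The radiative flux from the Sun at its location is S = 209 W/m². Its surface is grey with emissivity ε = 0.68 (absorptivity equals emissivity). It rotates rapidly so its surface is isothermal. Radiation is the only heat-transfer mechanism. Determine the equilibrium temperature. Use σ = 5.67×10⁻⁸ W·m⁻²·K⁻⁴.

At equilibrium, absorbed power = emitted power.
Absorbing cross-section = πr² = 8.012×10¹¹ m²; emitting surface = 4πr² = 3.205×10¹² m² (ratio 4).
εS·A_cross = εσ·A_surf·T⁴  ⇒  T⁴ = S/(4σ)   (ε cancels).
T⁴ = 209/(4·5.67×10⁻⁸) = 9.215×10⁸ K⁴.
T = (9.215×10⁸)^(1/4).

T ≈ 174 K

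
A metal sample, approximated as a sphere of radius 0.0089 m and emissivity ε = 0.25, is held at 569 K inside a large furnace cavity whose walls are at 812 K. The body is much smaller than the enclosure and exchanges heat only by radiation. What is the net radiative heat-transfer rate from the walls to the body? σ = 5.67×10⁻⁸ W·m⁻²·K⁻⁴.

P_net ≈ 4.65 W

For a small grey body in a large enclosure: P_net = εσA(T_body⁴ − T_wall⁴).
A = 4πr² = 9.954×10⁻⁴ m²; T_body⁴ − T_wall⁴ = 1.048×10¹¹ − 4.347×10¹¹ = -3.299×10¹¹ K⁴.
|P_net| = 0.25·5.67×10⁻⁸·9.954×10⁻⁴·3.299×10¹¹.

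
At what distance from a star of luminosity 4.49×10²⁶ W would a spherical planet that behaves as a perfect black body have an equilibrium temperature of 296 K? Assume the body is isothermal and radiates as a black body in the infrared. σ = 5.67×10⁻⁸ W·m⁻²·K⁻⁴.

For an isothermal black-emitting sphere, (1−a)S·πr² = σ·4πr²·T⁴ ⇒ S = 4σT⁴/(1−a).
S = 4·5.67×10⁻⁸·(296)⁴/1.00 = 1741 W/m².
Flux falls as S = L/(4πd²), so d = √(L/(4πS)) = √(4.49×10²⁶/(4π·1741)).

d ≈ 1.43×10¹¹ m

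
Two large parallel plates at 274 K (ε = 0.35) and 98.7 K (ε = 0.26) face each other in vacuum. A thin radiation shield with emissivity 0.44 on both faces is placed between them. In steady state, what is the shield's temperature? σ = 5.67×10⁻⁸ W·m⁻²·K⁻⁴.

T_s ≈ 237 K

In steady state the net flux on the hot side equals that on the cold side.
σ(T₁⁴−T_s⁴)/D₁ = σ(T_s⁴−T₂⁴)/D₂, with D₁ = 1/ε₁+1/ε_s−1 = 4.130, D₂ = 1/ε_s+1/ε₂−1 = 5.119.
Solve for T_s⁴: T_s⁴ = (D₂·T₁⁴ + D₁·T₂⁴)/(D₁+D₂) = 3.162×10⁹ K⁴.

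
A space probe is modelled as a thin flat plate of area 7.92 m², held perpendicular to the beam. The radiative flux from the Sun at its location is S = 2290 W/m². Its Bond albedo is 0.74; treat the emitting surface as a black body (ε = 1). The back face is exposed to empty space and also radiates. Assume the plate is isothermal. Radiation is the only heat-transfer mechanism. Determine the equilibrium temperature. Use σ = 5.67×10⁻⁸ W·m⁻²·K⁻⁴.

T ≈ 269 K

At equilibrium, absorbed power = emitted power.
Absorbing cross-section = A = 7.920 m²; emitting surface = 2A = 15.84 m² (ratio 2).
(1−a)S·A_cross = εσ·A_surf·T⁴  ⇒  T⁴ = (1−a)S/(2σ).
T⁴ = 0.260·2290/(2·5.67×10⁻⁸) = 5.250×10⁹ K⁴.
T = (5.250×10⁹)^(1/4).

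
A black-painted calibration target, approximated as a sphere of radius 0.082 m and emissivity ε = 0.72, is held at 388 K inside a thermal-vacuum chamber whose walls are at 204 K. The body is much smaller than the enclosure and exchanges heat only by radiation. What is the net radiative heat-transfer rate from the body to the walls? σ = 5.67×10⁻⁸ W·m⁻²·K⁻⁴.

P_net ≈ 72.2 W

For a small grey body in a large enclosure: P_net = εσA(T_body⁴ − T_wall⁴).
A = 4πr² = 0.08450 m²; T_body⁴ − T_wall⁴ = 2.266×10¹⁰ − 1.732×10⁹ = 2.093×10¹⁰ K⁴.
|P_net| = 0.72·5.67×10⁻⁸·0.08450·2.093×10¹⁰.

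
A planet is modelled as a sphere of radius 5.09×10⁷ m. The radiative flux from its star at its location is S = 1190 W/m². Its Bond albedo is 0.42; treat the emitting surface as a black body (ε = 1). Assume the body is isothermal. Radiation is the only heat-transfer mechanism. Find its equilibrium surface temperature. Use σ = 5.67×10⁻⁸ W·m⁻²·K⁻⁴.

T ≈ 235 K

At equilibrium, absorbed power = emitted power.
Absorbing cross-section = πr² = 8.139×10¹⁵ m²; emitting surface = 4πr² = 3.256×10¹⁶ m² (ratio 4).
(1−a)S·A_cross = εσ·A_surf·T⁴  ⇒  T⁴ = (1−a)S/(4σ).
T⁴ = 0.580·1190/(4·5.67×10⁻⁸) = 3.043×10⁹ K⁴.
T = (3.043×10⁹)^(1/4).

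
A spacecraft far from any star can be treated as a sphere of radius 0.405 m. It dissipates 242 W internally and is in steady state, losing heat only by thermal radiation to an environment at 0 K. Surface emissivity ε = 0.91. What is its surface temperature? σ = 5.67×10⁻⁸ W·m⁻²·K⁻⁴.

T ≈ 218 K

Steady state: internal power = radiated power, P = εσA T⁴.
Radiating area A = 4πr² = 2.061 m².
T⁴ = P/(εσA) = 242/(0.91·5.67×10⁻⁸·2.061) = 2.275×10⁹ K⁴.
T = (2.275×10⁹)^(1/4).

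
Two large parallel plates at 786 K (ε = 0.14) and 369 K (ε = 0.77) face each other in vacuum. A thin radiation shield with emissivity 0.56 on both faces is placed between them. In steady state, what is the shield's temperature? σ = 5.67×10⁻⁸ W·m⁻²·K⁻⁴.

T_s ≈ 554 K

In steady state the net flux on the hot side equals that on the cold side.
σ(T₁⁴−T_s⁴)/D₁ = σ(T_s⁴−T₂⁴)/D₂, with D₁ = 1/ε₁+1/ε_s−1 = 7.929, D₂ = 1/ε_s+1/ε₂−1 = 2.084.
Solve for T_s⁴: T_s⁴ = (D₂·T₁⁴ + D₁·T₂⁴)/(D₁+D₂) = 9.413×10¹⁰ K⁴.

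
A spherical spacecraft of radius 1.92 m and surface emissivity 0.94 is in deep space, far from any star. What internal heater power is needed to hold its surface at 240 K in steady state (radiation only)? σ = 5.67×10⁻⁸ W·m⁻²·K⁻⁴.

P = εσ·4πr²·T⁴.
4πr² = 46.32 m²; T⁴ = 3.318×10⁹ K⁴.
P = 0.94·5.67×10⁻⁸·46.32·3.318×10⁹.

P ≈ 8190 W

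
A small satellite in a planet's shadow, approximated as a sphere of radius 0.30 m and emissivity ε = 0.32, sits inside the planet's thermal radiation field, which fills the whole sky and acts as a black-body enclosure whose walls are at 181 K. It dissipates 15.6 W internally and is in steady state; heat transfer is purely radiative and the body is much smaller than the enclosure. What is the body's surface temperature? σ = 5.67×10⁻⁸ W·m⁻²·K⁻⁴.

For a small grey body in a large enclosure, net radiated power = εσA(T⁴ − T_w⁴).
Steady state: P = εσA(T⁴ − T_w⁴) with A = 4πr² = 1.131 m².
T⁴ = P/(εσA) + T_w⁴ = 15.6/(0.32·5.67×10⁻⁸·1.131) + (181)⁴
    = 7.602×10⁸ + 1.073×10⁹ = 1.834×10⁹ K⁴.

T ≈ 207 K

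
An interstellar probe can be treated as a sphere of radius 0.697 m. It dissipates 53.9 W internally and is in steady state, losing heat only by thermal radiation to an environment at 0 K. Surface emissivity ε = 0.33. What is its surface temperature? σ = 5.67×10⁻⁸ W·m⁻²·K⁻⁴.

Steady state: internal power = radiated power, P = εσA T⁴.
Radiating area A = 4πr² = 6.105 m².
T⁴ = P/(εσA) = 53.9/(0.33·5.67×10⁻⁸·6.105) = 4.719×10⁸ K⁴.
T = (4.719×10⁸)^(1/4).

T ≈ 147 K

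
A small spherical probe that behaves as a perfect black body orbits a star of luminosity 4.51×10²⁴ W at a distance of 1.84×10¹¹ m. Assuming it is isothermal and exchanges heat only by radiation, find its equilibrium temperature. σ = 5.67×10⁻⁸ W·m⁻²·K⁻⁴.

First find the stellar flux at distance d: S = L/(4πd²) = 4.51×10²⁴/(4π·(1.84×10¹¹)²) = 10.60 W/m².
For an isothermal sphere, absorbed (1−a)S·πr² = emitted σ·4πr²·T⁴, so T⁴ = (1−a)S/(4σ).
T⁴ = 1.00·10.60/(4·5.67×10⁻⁸) = 4.674×10⁷ K⁴.

T ≈ 82.7 K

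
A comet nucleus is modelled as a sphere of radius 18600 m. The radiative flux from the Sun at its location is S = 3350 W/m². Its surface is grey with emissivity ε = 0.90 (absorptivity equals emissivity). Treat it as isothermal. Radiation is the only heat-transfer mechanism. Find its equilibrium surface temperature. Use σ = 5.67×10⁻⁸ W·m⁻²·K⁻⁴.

T ≈ 349 K

At equilibrium, absorbed power = emitted power.
Absorbing cross-section = πr² = 1.087×10⁹ m²; emitting surface = 4πr² = 4.347×10⁹ m² (ratio 4).
εS·A_cross = εσ·A_surf·T⁴  ⇒  T⁴ = S/(4σ)   (ε cancels).
T⁴ = 3350/(4·5.67×10⁻⁸) = 1.477×10¹⁰ K⁴.
T = (1.477×10¹⁰)^(1/4).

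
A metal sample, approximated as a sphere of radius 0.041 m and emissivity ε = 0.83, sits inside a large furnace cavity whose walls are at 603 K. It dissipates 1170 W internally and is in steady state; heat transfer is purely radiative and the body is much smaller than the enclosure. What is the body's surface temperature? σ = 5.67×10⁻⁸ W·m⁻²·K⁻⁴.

For a small grey body in a large enclosure, net radiated power = εσA(T⁴ − T_w⁴).
Steady state: P = εσA(T⁴ − T_w⁴) with A = 4πr² = 0.02112 m².
T⁴ = P/(εσA) + T_w⁴ = 1170/(0.83·5.67×10⁻⁸·0.02112) + (603)⁴
    = 1.177×10¹² + 1.322×10¹¹ = 1.309×10¹² K⁴.

T ≈ 1070 K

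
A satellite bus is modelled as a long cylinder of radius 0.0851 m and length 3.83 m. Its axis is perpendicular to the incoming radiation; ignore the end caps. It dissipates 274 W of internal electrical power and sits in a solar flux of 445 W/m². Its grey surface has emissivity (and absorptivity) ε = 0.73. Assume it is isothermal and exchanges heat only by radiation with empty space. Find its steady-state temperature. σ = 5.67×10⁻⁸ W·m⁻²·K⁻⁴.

T ≈ 275 K

At steady state, absorbed solar power + internal power = radiated power.
Absorbed: α·S·A_cross = 0.73·445·0.6519 = 211.8 W (cross-section 2rL).
Total input = 211.8 + 274 = 485.8 W.
Radiated: εσ·A_surf·T⁴ with A_surf = 2πrL = 2.048 m².
T⁴ = 485.8/(0.73·5.67×10⁻⁸·2.048) = 5.731×10⁹ K⁴.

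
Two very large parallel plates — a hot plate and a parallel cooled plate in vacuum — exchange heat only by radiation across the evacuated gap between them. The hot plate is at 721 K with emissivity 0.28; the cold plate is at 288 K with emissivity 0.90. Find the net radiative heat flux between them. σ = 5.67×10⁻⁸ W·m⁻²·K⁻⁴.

q ≈ 4050 W/m²

For two infinite grey parallel plates, q = σ(T₁⁴ − T₂⁴)/(1/ε₁ + 1/ε₂ − 1).
T₁⁴ − T₂⁴ = 2.702×10¹¹ − 6.880×10⁹ = 2.634×10¹¹ K⁴.
1/ε₁ + 1/ε₂ − 1 = 3.571 + 1.111 − 1 = 3.683.
q = 5.67×10⁻⁸ × 2.634×10¹¹ / 3.683.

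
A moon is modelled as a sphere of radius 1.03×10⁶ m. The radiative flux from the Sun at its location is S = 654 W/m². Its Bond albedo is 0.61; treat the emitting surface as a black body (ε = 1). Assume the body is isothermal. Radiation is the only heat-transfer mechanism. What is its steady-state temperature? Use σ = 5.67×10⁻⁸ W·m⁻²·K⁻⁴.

At equilibrium, absorbed power = emitted power.
Absorbing cross-section = πr² = 3.333×10¹² m²; emitting surface = 4πr² = 1.333×10¹³ m² (ratio 4).
(1−a)S·A_cross = εσ·A_surf·T⁴  ⇒  T⁴ = (1−a)S/(4σ).
T⁴ = 0.390·654/(4·5.67×10⁻⁸) = 1.125×10⁹ K⁴.
T = (1.125×10⁹)^(1/4).

T ≈ 183 K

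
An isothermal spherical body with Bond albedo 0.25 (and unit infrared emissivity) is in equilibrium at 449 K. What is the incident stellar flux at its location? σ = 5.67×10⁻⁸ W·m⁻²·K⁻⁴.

(1−a)S·πr² = σ·4πr²·T⁴ ⇒ S = 4σT⁴/(1−a).
S = 4·5.67×10⁻⁸·4.064×10¹⁰/0.750.

S ≈ 12300 W/m²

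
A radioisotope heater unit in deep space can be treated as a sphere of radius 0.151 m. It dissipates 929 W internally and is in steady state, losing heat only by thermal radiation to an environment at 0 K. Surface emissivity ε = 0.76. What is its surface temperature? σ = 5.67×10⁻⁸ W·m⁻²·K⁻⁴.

T ≈ 524 K

Steady state: internal power = radiated power, P = εσA T⁴.
Radiating area A = 4πr² = 0.2865 m².
T⁴ = P/(εσA) = 929/(0.76·5.67×10⁻⁸·0.2865) = 7.524×10¹⁰ K⁴.
T = (7.524×10¹⁰)^(1/4).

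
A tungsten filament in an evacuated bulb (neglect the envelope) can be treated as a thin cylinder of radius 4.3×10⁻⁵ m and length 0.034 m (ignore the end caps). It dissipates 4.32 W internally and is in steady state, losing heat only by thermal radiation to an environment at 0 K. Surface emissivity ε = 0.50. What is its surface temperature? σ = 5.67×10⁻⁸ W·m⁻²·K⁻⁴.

Steady state: internal power = radiated power, P = εσA T⁴.
Radiating area A = 2πrL = 9.186×10⁻⁶ m².
T⁴ = P/(εσA) = 4.32/(0.50·5.67×10⁻⁸·9.186×10⁻⁶) = 1.659×10¹³ K⁴.
T = (1.659×10¹³)^(1/4).

T ≈ 2020 K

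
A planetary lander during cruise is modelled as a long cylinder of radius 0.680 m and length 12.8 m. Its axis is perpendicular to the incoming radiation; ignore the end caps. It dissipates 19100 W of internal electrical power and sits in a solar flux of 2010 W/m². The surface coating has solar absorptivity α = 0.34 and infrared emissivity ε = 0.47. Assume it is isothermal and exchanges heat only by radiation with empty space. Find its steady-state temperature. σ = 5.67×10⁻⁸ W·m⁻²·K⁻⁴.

At steady state, absorbed solar power + internal power = radiated power.
Absorbed: α·S·A_cross = 0.34·2010·17.41 = 11900 W (cross-section 2rL).
Total input = 11900 + 19100 = 31000 W.
Radiated: εσ·A_surf·T⁴ with A_surf = 2πrL = 54.69 m².
T⁴ = 31000/(0.47·5.67×10⁻⁸·54.69) = 2.127×10¹⁰ K⁴.

T ≈ 382 K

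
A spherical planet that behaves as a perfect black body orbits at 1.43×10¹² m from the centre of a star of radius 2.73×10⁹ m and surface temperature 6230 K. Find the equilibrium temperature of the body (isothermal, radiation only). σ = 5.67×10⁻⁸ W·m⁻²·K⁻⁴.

T ≈ 192 K

The star's surface emits σT_*⁴; at distance d the flux is S = σT_*⁴(R_*/d)².
S = 5.67×10⁻⁸·(6230)⁴·(2.73×10⁹/1.43×10¹²)² = 311.3 W/m².
For an isothermal sphere T⁴ = (1−a)S/(4σ) = 1.373×10⁹ K⁴.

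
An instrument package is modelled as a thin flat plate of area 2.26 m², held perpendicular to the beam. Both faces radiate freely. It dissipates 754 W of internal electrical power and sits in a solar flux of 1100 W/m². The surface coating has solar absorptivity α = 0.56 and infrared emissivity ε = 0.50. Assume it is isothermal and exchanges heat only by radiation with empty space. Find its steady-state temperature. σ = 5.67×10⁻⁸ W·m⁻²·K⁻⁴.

T ≈ 360 K

At steady state, absorbed solar power + internal power = radiated power.
Absorbed: α·S·A_cross = 0.56·1100·2.260 = 1392 W (cross-section A).
Total input = 1392 + 754 = 2146 W.
Radiated: εσ·A_surf·T⁴ with A_surf = 2A = 4.520 m².
T⁴ = 2146/(0.50·5.67×10⁻⁸·4.520) = 1.675×10¹⁰ K⁴.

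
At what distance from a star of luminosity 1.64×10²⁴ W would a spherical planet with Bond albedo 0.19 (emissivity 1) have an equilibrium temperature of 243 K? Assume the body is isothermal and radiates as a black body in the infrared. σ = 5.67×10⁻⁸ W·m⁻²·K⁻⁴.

d ≈ 1.16×10¹⁰ m

For an isothermal black-emitting sphere, (1−a)S·πr² = σ·4πr²·T⁴ ⇒ S = 4σT⁴/(1−a).
S = 4·5.67×10⁻⁸·(243)⁴/0.810 = 976.3 W/m².
Flux falls as S = L/(4πd²), so d = √(L/(4πS)) = √(1.64×10²⁴/(4π·976.3)).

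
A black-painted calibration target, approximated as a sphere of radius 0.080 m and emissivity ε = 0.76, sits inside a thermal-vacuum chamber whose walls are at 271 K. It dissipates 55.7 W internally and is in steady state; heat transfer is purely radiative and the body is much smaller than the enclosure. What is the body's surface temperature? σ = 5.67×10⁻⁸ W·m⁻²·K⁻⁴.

T ≈ 383 K

For a small grey body in a large enclosure, net radiated power = εσA(T⁴ − T_w⁴).
Steady state: P = εσA(T⁴ − T_w⁴) with A = 4πr² = 0.08042 m².
T⁴ = P/(εσA) + T_w⁴ = 55.7/(0.76·5.67×10⁻⁸·0.08042) + (271)⁴
    = 1.607×10¹⁰ + 5.394×10⁹ = 2.147×10¹⁰ K⁴.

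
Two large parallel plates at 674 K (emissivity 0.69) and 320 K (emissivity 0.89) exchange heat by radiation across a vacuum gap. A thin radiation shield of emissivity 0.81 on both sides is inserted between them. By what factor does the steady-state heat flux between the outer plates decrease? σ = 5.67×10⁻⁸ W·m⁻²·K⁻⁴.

factor ≈ 1.93

Without shield: q₀ = σΔ(T⁴)/(1/ε₁+1/ε₂−1) with denominator 1.573.
With shield the two gaps are in series; the resistances add: (1/ε₁+1/ε_s−1)+(1/ε_s+1/ε₂−1) = 1.684+1.358 = 3.042.
Heat-flux ratio q₀/q = 3.042/1.573.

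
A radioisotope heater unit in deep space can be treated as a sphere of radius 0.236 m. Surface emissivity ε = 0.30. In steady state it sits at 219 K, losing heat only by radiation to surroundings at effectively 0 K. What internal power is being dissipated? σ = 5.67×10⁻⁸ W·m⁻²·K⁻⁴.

P ≈ 27.4 W

Steady state: P = εσA T⁴.
A = 4πr² = 0.6999 m²; T⁴ = (219)⁴ = 2.300×10⁹ K⁴.
P = 0.30 × 5.67×10⁻⁸ × 0.6999 × 2.300×10⁹.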